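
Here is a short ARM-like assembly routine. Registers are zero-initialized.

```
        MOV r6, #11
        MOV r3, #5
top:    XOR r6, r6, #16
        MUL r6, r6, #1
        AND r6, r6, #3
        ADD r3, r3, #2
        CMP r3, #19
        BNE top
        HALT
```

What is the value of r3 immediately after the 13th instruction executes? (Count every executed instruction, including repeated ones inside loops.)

after MOV r6, #11: r6=11
after MOV r3, #5: r3=5
after XOR r6, r6, #16: r6=11^16=27
after MUL r6, r6, #1: r6=27*1=27
after AND r6, r6, #3: r6=27&3=3
after ADD r3, r3, #2: r3=5+2=7
CMP r3, #19  (cmp 7,19)
BNE top: taken
after XOR r6, r6, #16: r6=3^16=19
after MUL r6, r6, #1: r6=19*1=19
after AND r6, r6, #3: r6=19&3=3
after ADD r3, r3, #2: r3=7+2=9
CMP r3, #19  (cmp 9,19)
After step 13: r3 = 9.

9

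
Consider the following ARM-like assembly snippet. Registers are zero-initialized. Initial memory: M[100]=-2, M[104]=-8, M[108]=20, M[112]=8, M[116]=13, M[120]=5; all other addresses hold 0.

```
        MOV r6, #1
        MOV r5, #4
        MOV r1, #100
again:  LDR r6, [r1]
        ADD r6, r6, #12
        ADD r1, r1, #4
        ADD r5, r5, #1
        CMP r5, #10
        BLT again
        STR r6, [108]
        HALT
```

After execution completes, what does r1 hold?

124

MOV r6, #1 → r6=1
MOV r5, #4 → r5=4
MOV r1, #100 → r1=100
LDR r6, [r1] → r6=M[100]=-2
ADD r6, r6, #12 → r6=(-2)+12=10
ADD r1, r1, #4 → r1=100+4=104
ADD r5, r5, #1 → r5=4+1=5
CMP r5, #10  (cmp 5,10)
BLT again: taken
LDR r6, [r1] → r6=M[104]=-8
ADD r6, r6, #12 → r6=(-8)+12=4
ADD r1, r1, #4 → r1=104+4=108
ADD r5, r5, #1 → r5=5+1=6
CMP r5, #10  (cmp 6,10)
BLT again: taken
LDR r6, [r1] → r6=M[108]=20
ADD r6, r6, #12 → r6=20+12=32
ADD r1, r1, #4 → r1=108+4=112
ADD r5, r5, #1 → r5=6+1=7
CMP r5, #10  (cmp 7,10)
BLT again: taken
LDR r6, [r1] → r6=M[112]=8
ADD r6, r6, #12 → r6=8+12=20
ADD r1, r1, #4 → r1=112+4=116
ADD r5, r5, #1 → r5=7+1=8
CMP r5, #10  (cmp 8,10)
BLT again: taken
LDR r6, [r1] → r6=M[116]=13
ADD r6, r6, #12 → r6=13+12=25
ADD r1, r1, #4 → r1=116+4=120
ADD r5, r5, #1 → r5=8+1=9
CMP r5, #10  (cmp 9,10)
BLT again: taken
LDR r6, [r1] → r6=M[120]=5
ADD r6, r6, #12 → r6=5+12=17
ADD r1, r1, #4 → r1=120+4=124
ADD r5, r5, #1 → r5=9+1=10
CMP r5, #10  (cmp 10,10)
BLT again: not taken
STR r6, [108] → M[108]=17
halt.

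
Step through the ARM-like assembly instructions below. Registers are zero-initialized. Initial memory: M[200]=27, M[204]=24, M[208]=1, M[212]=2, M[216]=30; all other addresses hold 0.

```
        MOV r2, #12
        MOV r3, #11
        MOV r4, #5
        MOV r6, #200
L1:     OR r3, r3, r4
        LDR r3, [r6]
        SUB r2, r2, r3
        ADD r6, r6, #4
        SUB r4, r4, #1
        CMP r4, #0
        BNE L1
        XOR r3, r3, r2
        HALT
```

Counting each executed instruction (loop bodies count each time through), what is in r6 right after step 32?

216

after MOV r2, #12: r2=12
after MOV r3, #11: r3=11
after MOV r4, #5: r4=5
after MOV r6, #200: r6=200
after OR r3, r3, r4: r3=11|5=15
after LDR r3, [r6]: r3=M[200]=27
after SUB r2, r2, r3: r2=12-27=-15
after ADD r6, r6, #4: r6=200+4=204
after SUB r4, r4, #1: r4=5-1=4
CMP r4, #0  (cmp 4,0)
BNE L1: taken
after OR r3, r3, r4: r3=27|4=31
after LDR r3, [r6]: r3=M[204]=24
after SUB r2, r2, r3: r2=(-15)-24=-39
after ADD r6, r6, #4: r6=204+4=208
after SUB r4, r4, #1: r4=4-1=3
CMP r4, #0  (cmp 3,0)
BNE L1: taken
after OR r3, r3, r4: r3=24|3=27
after LDR r3, [r6]: r3=M[208]=1
after SUB r2, r2, r3: r2=(-39)-1=-40
after ADD r6, r6, #4: r6=208+4=212
after SUB r4, r4, #1: r4=3-1=2
CMP r4, #0  (cmp 2,0)
BNE L1: taken
after OR r3, r3, r4: r3=1|2=3
after LDR r3, [r6]: r3=M[212]=2
after SUB r2, r2, r3: r2=(-40)-2=-42
after ADD r6, r6, #4: r6=212+4=216
after SUB r4, r4, #1: r4=2-1=1
CMP r4, #0  (cmp 1,0)
BNE L1: taken
After step 32: r6 = 216.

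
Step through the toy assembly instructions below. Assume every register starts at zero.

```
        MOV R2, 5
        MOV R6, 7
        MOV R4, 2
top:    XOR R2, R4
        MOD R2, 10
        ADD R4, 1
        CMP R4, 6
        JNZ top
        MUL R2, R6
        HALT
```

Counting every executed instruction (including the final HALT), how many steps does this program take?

25

MOV R2, 5 → R2=5
MOV R6, 7 → R6=7
MOV R4, 2 → R4=2
XOR R2, R4 → R2=5^2=7
MOD R2, 10 → R2=7%10=7
ADD R4, 1 → R4=2+1=3
CMP R4, 6  (cmp 3,6)
JNZ top: taken
XOR R2, R4 → R2=7^3=4
MOD R2, 10 → R2=4%10=4
ADD R4, 1 → R4=3+1=4
CMP R4, 6  (cmp 4,6)
JNZ top: taken
XOR R2, R4 → R2=4^4=0
MOD R2, 10 → R2=0%10=0
ADD R4, 1 → R4=4+1=5
CMP R4, 6  (cmp 5,6)
JNZ top: taken
XOR R2, R4 → R2=0^5=5
MOD R2, 10 → R2=5%10=5
ADD R4, 1 → R4=5+1=6
CMP R4, 6  (cmp 6,6)
JNZ top: not taken
MUL R2, R6 → R2=5*7=35
halt.
Total executed instructions: 25.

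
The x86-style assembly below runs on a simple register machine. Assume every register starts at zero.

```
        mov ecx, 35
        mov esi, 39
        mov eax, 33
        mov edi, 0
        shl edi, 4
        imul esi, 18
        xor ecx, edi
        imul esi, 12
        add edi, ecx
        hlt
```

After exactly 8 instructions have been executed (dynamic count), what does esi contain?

8424

after mov ecx, 35: ecx=35
after mov esi, 39: esi=39
after mov eax, 33: eax=33
after mov edi, 0: edi=0
after shl edi, 4: edi=0<<4=0
after imul esi, 18: esi=39*18=702
after xor ecx, edi: ecx=35^0=35
after imul esi, 12: esi=702*12=8424
After step 8: esi = 8424.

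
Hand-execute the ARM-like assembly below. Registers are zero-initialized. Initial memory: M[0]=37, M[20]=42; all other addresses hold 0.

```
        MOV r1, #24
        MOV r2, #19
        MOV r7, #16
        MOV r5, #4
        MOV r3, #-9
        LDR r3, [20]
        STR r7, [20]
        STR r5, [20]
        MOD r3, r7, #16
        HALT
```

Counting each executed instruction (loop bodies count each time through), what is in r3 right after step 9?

0

after MOV r1, #24: r1=24
after MOV r2, #19: r2=19
after MOV r7, #16: r7=16
after MOV r5, #4: r5=4
after MOV r3, #-9: r3=-9
after LDR r3, [20]: r3=M[20]=42
STR r7, [20] → M[20]=16
STR r5, [20] → M[20]=4
after MOD r3, r7, #16: r3=16%16=0
After step 9: r3 = 0.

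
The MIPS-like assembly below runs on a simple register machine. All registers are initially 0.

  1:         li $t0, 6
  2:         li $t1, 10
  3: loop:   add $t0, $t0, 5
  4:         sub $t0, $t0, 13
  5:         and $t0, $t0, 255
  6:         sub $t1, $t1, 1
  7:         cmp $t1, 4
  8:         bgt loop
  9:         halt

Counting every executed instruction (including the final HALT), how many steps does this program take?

39

after li $t0, 6: $t0=6
after li $t1, 10: $t1=10
after add $t0, $t0, 5: $t0=6+5=11
after sub $t0, $t0, 13: $t0=11-13=-2
after and $t0, $t0, 255: $t0=(-2)&255=254
after sub $t1, $t1, 1: $t1=10-1=9
cmp $t1, 4  (cmp 9,4)
bgt loop: taken
after add $t0, $t0, 5: $t0=254+5=259
after sub $t0, $t0, 13: $t0=259-13=246
after and $t0, $t0, 255: $t0=246&255=246
after sub $t1, $t1, 1: $t1=9-1=8
cmp $t1, 4  (cmp 8,4)
bgt loop: taken
after add $t0, $t0, 5: $t0=246+5=251
after sub $t0, $t0, 13: $t0=251-13=238
after and $t0, $t0, 255: $t0=238&255=238
after sub $t1, $t1, 1: $t1=8-1=7
cmp $t1, 4  (cmp 7,4)
bgt loop: taken
after add $t0, $t0, 5: $t0=238+5=243
after sub $t0, $t0, 13: $t0=243-13=230
after and $t0, $t0, 255: $t0=230&255=230
after sub $t1, $t1, 1: $t1=7-1=6
cmp $t1, 4  (cmp 6,4)
bgt loop: taken
after add $t0, $t0, 5: $t0=230+5=235
after sub $t0, $t0, 13: $t0=235-13=222
after and $t0, $t0, 255: $t0=222&255=222
after sub $t1, $t1, 1: $t1=6-1=5
cmp $t1, 4  (cmp 5,4)
bgt loop: taken
after add $t0, $t0, 5: $t0=222+5=227
after sub $t0, $t0, 13: $t0=227-13=214
after and $t0, $t0, 255: $t0=214&255=214
after sub $t1, $t1, 1: $t1=5-1=4
cmp $t1, 4  (cmp 4,4)
bgt loop: not taken
halt.
Total executed instructions: 39.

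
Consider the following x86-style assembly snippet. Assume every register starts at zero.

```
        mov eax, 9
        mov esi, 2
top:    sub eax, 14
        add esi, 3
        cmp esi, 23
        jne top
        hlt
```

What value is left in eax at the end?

eax=9
esi=2
eax=9-14=-5
esi=2+3=5
cmp esi, 23  (cmp 5,23)
jne top: taken
eax=(-5)-14=-19
esi=5+3=8
cmp esi, 23  (cmp 8,23)
jne top: taken
eax=(-19)-14=-33
esi=8+3=11
cmp esi, 23  (cmp 11,23)
jne top: taken
eax=(-33)-14=-47
esi=11+3=14
cmp esi, 23  (cmp 14,23)
jne top: taken
eax=(-47)-14=-61
esi=14+3=17
cmp esi, 23  (cmp 17,23)
jne top: taken
eax=(-61)-14=-75
esi=17+3=20
cmp esi, 23  (cmp 20,23)
jne top: taken
eax=(-75)-14=-89
esi=20+3=23
cmp esi, 23  (cmp 23,23)
jne top: not taken
halt.

-89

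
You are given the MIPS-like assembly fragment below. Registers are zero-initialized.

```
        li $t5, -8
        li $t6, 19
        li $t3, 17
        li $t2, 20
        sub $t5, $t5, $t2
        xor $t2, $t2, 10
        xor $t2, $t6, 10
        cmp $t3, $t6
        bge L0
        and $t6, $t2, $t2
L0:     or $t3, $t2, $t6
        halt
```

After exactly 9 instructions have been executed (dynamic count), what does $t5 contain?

after li $t5, -8: $t5=-8
after li $t6, 19: $t6=19
after li $t3, 17: $t3=17
after li $t2, 20: $t2=20
after sub $t5, $t5, $t2: $t5=(-8)-20=-28
after xor $t2, $t2, 10: $t2=20^10=30
after xor $t2, $t6, 10: $t2=19^10=25
cmp $t3, $t6  (cmp 17,19)
bge L0: not taken
After step 9: $t5 = -28.

-28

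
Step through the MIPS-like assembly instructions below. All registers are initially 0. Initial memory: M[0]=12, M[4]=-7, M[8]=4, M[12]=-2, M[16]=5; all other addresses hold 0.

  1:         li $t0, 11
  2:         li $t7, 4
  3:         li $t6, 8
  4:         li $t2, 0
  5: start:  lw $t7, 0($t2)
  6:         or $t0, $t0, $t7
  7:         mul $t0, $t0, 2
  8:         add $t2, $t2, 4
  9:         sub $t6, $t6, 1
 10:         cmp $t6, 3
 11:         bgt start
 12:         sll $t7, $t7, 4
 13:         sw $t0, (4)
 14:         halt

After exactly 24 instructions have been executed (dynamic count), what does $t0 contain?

-4

after li $t0, 11: $t0=11
after li $t7, 4: $t7=4
after li $t6, 8: $t6=8
after li $t2, 0: $t2=0
after lw $t7, 0($t2): $t7=M[0]=12
after or $t0, $t0, $t7: $t0=11|12=15
after mul $t0, $t0, 2: $t0=15*2=30
after add $t2, $t2, 4: $t2=0+4=4
after sub $t6, $t6, 1: $t6=8-1=7
cmp $t6, 3  (cmp 7,3)
bgt start: taken
after lw $t7, 0($t2): $t7=M[4]=-7
after or $t0, $t0, $t7: $t0=30|(-7)=-1
after mul $t0, $t0, 2: $t0=(-1)*2=-2
after add $t2, $t2, 4: $t2=4+4=8
after sub $t6, $t6, 1: $t6=7-1=6
cmp $t6, 3  (cmp 6,3)
bgt start: taken
after lw $t7, 0($t2): $t7=M[8]=4
after or $t0, $t0, $t7: $t0=(-2)|4=-2
after mul $t0, $t0, 2: $t0=(-2)*2=-4
after add $t2, $t2, 4: $t2=8+4=12
after sub $t6, $t6, 1: $t6=6-1=5
cmp $t6, 3  (cmp 5,3)
After step 24: $t0 = -4.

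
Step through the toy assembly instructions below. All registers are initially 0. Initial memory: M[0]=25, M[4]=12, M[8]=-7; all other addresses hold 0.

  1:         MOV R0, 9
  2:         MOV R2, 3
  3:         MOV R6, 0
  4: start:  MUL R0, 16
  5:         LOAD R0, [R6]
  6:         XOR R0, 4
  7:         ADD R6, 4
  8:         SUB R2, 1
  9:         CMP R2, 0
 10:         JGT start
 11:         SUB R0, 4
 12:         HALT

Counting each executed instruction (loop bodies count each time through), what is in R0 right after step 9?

29

after MOV R0, 9: R0=9
after MOV R2, 3: R2=3
after MOV R6, 0: R6=0
after MUL R0, 16: R0=9*16=144
after LOAD R0, [R6]: R0=M[0]=25
after XOR R0, 4: R0=25^4=29
after ADD R6, 4: R6=0+4=4
after SUB R2, 1: R2=3-1=2
CMP R2, 0  (cmp 2,0)
After step 9: R0 = 29.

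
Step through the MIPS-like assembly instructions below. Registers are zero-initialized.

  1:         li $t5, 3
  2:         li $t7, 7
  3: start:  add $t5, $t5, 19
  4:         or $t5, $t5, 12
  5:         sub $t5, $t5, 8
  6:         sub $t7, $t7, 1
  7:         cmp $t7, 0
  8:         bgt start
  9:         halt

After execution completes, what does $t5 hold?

after li $t5, 3: $t5=3
after li $t7, 7: $t7=7
after add $t5, $t5, 19: $t5=3+19=22
after or $t5, $t5, 12: $t5=22|12=30
after sub $t5, $t5, 8: $t5=30-8=22
after sub $t7, $t7, 1: $t7=7-1=6
cmp $t7, 0  (cmp 6,0)
bgt start: taken
after add $t5, $t5, 19: $t5=22+19=41
after or $t5, $t5, 12: $t5=41|12=45
after sub $t5, $t5, 8: $t5=45-8=37
after sub $t7, $t7, 1: $t7=6-1=5
cmp $t7, 0  (cmp 5,0)
bgt start: taken
after add $t5, $t5, 19: $t5=37+19=56
after or $t5, $t5, 12: $t5=56|12=60
after sub $t5, $t5, 8: $t5=60-8=52
after sub $t7, $t7, 1: $t7=5-1=4
cmp $t7, 0  (cmp 4,0)
bgt start: taken
after add $t5, $t5, 19: $t5=52+19=71
after or $t5, $t5, 12: $t5=71|12=79
after sub $t5, $t5, 8: $t5=79-8=71
after sub $t7, $t7, 1: $t7=4-1=3
cmp $t7, 0  (cmp 3,0)
bgt start: taken
after add $t5, $t5, 19: $t5=71+19=90
after or $t5, $t5, 12: $t5=90|12=94
after sub $t5, $t5, 8: $t5=94-8=86
after sub $t7, $t7, 1: $t7=3-1=2
cmp $t7, 0  (cmp 2,0)
bgt start: taken
after add $t5, $t5, 19: $t5=86+19=105
after or $t5, $t5, 12: $t5=105|12=109
after sub $t5, $t5, 8: $t5=109-8=101
after sub $t7, $t7, 1: $t7=2-1=1
cmp $t7, 0  (cmp 1,0)
bgt start: taken
after add $t5, $t5, 19: $t5=101+19=120
after or $t5, $t5, 12: $t5=120|12=124
after sub $t5, $t5, 8: $t5=124-8=116
after sub $t7, $t7, 1: $t7=1-1=0
cmp $t7, 0  (cmp 0,0)
bgt start: not taken
halt.

116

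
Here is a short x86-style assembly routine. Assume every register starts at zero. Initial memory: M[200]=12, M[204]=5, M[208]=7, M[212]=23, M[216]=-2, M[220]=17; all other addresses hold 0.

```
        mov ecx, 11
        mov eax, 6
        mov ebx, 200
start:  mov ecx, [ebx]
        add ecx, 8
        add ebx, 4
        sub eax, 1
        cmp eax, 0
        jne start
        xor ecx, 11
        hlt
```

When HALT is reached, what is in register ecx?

18

ecx=11
eax=6
ebx=200
ecx=M[200]=12
ecx=12+8=20
ebx=200+4=204
eax=6-1=5
cmp eax, 0  (cmp 5,0)
jne start: taken
ecx=M[204]=5
ecx=5+8=13
ebx=204+4=208
eax=5-1=4
cmp eax, 0  (cmp 4,0)
jne start: taken
ecx=M[208]=7
ecx=7+8=15
ebx=208+4=212
eax=4-1=3
cmp eax, 0  (cmp 3,0)
jne start: taken
ecx=M[212]=23
ecx=23+8=31
ebx=212+4=216
eax=3-1=2
cmp eax, 0  (cmp 2,0)
jne start: taken
ecx=M[216]=-2
ecx=(-2)+8=6
ebx=216+4=220
eax=2-1=1
cmp eax, 0  (cmp 1,0)
jne start: taken
ecx=M[220]=17
ecx=17+8=25
ebx=220+4=224
eax=1-1=0
cmp eax, 0  (cmp 0,0)
jne start: not taken
ecx=25^11=18
halt.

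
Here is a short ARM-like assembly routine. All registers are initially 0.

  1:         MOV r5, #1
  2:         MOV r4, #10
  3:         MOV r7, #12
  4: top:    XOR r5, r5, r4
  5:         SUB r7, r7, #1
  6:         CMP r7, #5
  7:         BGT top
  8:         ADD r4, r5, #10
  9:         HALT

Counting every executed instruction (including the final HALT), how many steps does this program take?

33

MOV r5, #1 → r5=1
MOV r4, #10 → r4=10
MOV r7, #12 → r7=12
XOR r5, r5, r4 → r5=1^10=11
SUB r7, r7, #1 → r7=12-1=11
CMP r7, #5  (cmp 11,5)
BGT top: taken
XOR r5, r5, r4 → r5=11^10=1
SUB r7, r7, #1 → r7=11-1=10
CMP r7, #5  (cmp 10,5)
BGT top: taken
XOR r5, r5, r4 → r5=1^10=11
SUB r7, r7, #1 → r7=10-1=9
CMP r7, #5  (cmp 9,5)
BGT top: taken
XOR r5, r5, r4 → r5=11^10=1
SUB r7, r7, #1 → r7=9-1=8
CMP r7, #5  (cmp 8,5)
BGT top: taken
XOR r5, r5, r4 → r5=1^10=11
SUB r7, r7, #1 → r7=8-1=7
CMP r7, #5  (cmp 7,5)
BGT top: taken
XOR r5, r5, r4 → r5=11^10=1
SUB r7, r7, #1 → r7=7-1=6
CMP r7, #5  (cmp 6,5)
BGT top: taken
XOR r5, r5, r4 → r5=1^10=11
SUB r7, r7, #1 → r7=6-1=5
CMP r7, #5  (cmp 5,5)
BGT top: not taken
ADD r4, r5, #10 → r4=11+10=21
halt.
Total executed instructions: 33.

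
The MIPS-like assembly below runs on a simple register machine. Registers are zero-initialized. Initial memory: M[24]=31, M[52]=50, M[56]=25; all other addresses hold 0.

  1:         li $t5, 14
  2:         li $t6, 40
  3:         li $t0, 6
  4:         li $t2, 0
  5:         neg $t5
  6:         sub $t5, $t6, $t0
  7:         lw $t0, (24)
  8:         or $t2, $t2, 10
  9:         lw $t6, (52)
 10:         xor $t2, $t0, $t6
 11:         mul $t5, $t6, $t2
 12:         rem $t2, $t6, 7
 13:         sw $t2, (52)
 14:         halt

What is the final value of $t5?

$t5=14
$t6=40
$t0=6
$t2=0
$t5=-(14)=-14
$t5=40-6=34
$t0=M[24]=31
$t2=0|10=10
$t6=M[52]=50
$t2=31^50=45
$t5=50*45=2250
$t2=50%7=1
sw $t2, (52) → M[52]=1
halt.

2250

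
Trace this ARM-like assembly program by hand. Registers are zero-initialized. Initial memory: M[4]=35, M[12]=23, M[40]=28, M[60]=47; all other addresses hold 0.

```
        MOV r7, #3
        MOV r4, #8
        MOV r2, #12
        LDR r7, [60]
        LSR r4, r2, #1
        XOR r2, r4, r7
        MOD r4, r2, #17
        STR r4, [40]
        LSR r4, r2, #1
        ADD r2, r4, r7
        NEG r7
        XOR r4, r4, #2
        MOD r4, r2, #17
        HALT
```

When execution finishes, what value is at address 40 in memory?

after MOV r7, #3: r7=3
after MOV r4, #8: r4=8
after MOV r2, #12: r2=12
after LDR r7, [60]: r7=M[60]=47
after LSR r4, r2, #1: r4=12>>1=6
after XOR r2, r4, r7: r2=6^47=41
after MOD r4, r2, #17: r4=41%17=7
STR r4, [40] → M[40]=7
after LSR r4, r2, #1: r4=41>>1=20
after ADD r2, r4, r7: r2=20+47=67
after NEG r7: r7=-(47)=-47
after XOR r4, r4, #2: r4=20^2=22
after MOD r4, r2, #17: r4=67%17=16
halt.

7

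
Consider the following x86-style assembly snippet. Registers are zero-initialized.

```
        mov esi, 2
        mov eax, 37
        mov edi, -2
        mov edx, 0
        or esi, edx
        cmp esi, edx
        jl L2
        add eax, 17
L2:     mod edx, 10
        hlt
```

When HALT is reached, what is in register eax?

54

esi=2
eax=37
edi=-2
edx=0
esi=2|0=2
cmp esi, edx  (cmp 2,0)
jl L2: not taken
eax=37+17=54
edx=0%10=0
halt.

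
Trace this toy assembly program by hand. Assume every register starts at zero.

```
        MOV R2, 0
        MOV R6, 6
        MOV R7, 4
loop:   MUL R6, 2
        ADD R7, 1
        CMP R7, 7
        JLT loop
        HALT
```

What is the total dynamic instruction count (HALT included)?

16

MOV R2, 0 → R2=0
MOV R6, 6 → R6=6
MOV R7, 4 → R7=4
MUL R6, 2 → R6=6*2=12
ADD R7, 1 → R7=4+1=5
CMP R7, 7  (cmp 5,7)
JLT loop: taken
MUL R6, 2 → R6=12*2=24
ADD R7, 1 → R7=5+1=6
CMP R7, 7  (cmp 6,7)
JLT loop: taken
MUL R6, 2 → R6=24*2=48
ADD R7, 1 → R7=6+1=7
CMP R7, 7  (cmp 7,7)
JLT loop: not taken
halt.
Total executed instructions: 16.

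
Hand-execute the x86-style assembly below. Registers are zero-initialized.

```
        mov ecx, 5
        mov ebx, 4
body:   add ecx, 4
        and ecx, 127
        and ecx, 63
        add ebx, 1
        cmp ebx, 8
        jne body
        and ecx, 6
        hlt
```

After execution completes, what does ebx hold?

ecx=5
ebx=4
ecx=5+4=9
ecx=9&127=9
ecx=9&63=9
ebx=4+1=5
cmp ebx, 8  (cmp 5,8)
jne body: taken
ecx=9+4=13
ecx=13&127=13
ecx=13&63=13
ebx=5+1=6
cmp ebx, 8  (cmp 6,8)
jne body: taken
ecx=13+4=17
ecx=17&127=17
ecx=17&63=17
ebx=6+1=7
cmp ebx, 8  (cmp 7,8)
jne body: taken
ecx=17+4=21
ecx=21&127=21
ecx=21&63=21
ebx=7+1=8
cmp ebx, 8  (cmp 8,8)
jne body: not taken
ecx=21&6=4
halt.

8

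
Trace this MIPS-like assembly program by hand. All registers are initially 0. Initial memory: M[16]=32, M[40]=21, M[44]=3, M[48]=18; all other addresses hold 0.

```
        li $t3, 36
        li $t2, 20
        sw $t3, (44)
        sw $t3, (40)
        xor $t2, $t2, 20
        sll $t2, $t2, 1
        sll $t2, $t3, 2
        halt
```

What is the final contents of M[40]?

36

$t3=36
$t2=20
sw $t3, (44) → M[44]=36
sw $t3, (40) → M[40]=36
$t2=20^20=0
$t2=0<<1=0
$t2=36<<2=144
halt.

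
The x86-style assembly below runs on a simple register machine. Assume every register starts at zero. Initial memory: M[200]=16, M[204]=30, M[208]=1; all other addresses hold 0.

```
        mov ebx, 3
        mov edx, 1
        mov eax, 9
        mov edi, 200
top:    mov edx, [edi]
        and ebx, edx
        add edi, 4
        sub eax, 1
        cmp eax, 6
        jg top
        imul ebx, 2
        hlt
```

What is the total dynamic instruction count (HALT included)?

ebx=3
edx=1
eax=9
edi=200
edx=M[200]=16
ebx=3&16=0
edi=200+4=204
eax=9-1=8
cmp eax, 6  (cmp 8,6)
jg top: taken
edx=M[204]=30
ebx=0&30=0
edi=204+4=208
eax=8-1=7
cmp eax, 6  (cmp 7,6)
jg top: taken
edx=M[208]=1
ebx=0&1=0
edi=208+4=212
eax=7-1=6
cmp eax, 6  (cmp 6,6)
jg top: not taken
ebx=0*2=0
halt.
Total executed instructions: 24.

24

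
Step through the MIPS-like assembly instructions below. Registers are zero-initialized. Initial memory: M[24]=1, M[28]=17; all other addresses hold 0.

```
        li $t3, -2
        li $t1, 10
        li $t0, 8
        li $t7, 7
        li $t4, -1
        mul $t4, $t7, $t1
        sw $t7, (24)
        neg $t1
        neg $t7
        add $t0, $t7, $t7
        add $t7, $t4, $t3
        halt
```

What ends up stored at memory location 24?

7

$t3=-2
$t1=10
$t0=8
$t7=7
$t4=-1
$t4=7*10=70
sw $t7, (24) → M[24]=7
$t1=-(10)=-10
$t7=-(7)=-7
$t0=(-7)+(-7)=-14
$t7=70+(-2)=68
halt.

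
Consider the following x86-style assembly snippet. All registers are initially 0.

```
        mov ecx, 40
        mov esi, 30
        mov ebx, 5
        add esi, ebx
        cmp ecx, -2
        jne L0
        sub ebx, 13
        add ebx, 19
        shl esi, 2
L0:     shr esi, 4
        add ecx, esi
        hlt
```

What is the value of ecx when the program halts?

42

ecx=40
esi=30
ebx=5
esi=30+5=35
cmp ecx, -2  (cmp 40,-2)
jne L0: taken
esi=35>>4=2
ecx=40+2=42
halt.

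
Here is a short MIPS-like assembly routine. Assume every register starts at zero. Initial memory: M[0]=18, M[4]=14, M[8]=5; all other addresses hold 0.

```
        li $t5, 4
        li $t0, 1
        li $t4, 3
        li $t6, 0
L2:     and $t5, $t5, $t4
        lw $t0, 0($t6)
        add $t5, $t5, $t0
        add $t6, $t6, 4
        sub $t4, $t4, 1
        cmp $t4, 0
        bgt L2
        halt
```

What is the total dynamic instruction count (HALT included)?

26

$t5=4
$t0=1
$t4=3
$t6=0
$t5=4&3=0
$t0=M[0]=18
$t5=0+18=18
$t6=0+4=4
$t4=3-1=2
cmp $t4, 0  (cmp 2,0)
bgt L2: taken
$t5=18&2=2
$t0=M[4]=14
$t5=2+14=16
$t6=4+4=8
$t4=2-1=1
cmp $t4, 0  (cmp 1,0)
bgt L2: taken
$t5=16&1=0
$t0=M[8]=5
$t5=0+5=5
$t6=8+4=12
$t4=1-1=0
cmp $t4, 0  (cmp 0,0)
bgt L2: not taken
halt.
Total executed instructions: 26.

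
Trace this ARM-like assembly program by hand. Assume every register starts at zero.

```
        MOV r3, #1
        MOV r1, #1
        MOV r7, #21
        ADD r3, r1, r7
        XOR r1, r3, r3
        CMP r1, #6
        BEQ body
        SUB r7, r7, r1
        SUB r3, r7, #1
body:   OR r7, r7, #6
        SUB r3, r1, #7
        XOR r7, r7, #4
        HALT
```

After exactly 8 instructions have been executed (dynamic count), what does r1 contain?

0

r3=1
r1=1
r7=21
r3=1+21=22
r1=22^22=0
CMP r1, #6  (cmp 0,6)
BEQ body: not taken
r7=21-0=21
After step 8: r1 = 0.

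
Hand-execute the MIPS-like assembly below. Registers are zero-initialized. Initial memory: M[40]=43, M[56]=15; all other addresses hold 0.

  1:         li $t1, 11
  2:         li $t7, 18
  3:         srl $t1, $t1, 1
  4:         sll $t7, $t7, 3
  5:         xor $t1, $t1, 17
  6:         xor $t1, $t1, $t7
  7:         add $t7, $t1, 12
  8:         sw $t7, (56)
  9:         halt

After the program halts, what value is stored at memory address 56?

after li $t1, 11: $t1=11
after li $t7, 18: $t7=18
after srl $t1, $t1, 1: $t1=11>>1=5
after sll $t7, $t7, 3: $t7=18<<3=144
after xor $t1, $t1, 17: $t1=5^17=20
after xor $t1, $t1, $t7: $t1=20^144=132
after add $t7, $t1, 12: $t7=132+12=144
sw $t7, (56) → M[56]=144
halt.

144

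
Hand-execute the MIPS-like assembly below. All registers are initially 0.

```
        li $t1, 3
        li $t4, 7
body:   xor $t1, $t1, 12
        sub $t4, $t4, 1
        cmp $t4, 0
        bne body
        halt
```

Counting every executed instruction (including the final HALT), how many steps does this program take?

after li $t1, 3: $t1=3
after li $t4, 7: $t4=7
after xor $t1, $t1, 12: $t1=3^12=15
after sub $t4, $t4, 1: $t4=7-1=6
cmp $t4, 0  (cmp 6,0)
bne body: taken
after xor $t1, $t1, 12: $t1=15^12=3
after sub $t4, $t4, 1: $t4=6-1=5
cmp $t4, 0  (cmp 5,0)
bne body: taken
after xor $t1, $t1, 12: $t1=3^12=15
after sub $t4, $t4, 1: $t4=5-1=4
cmp $t4, 0  (cmp 4,0)
bne body: taken
after xor $t1, $t1, 12: $t1=15^12=3
after sub $t4, $t4, 1: $t4=4-1=3
cmp $t4, 0  (cmp 3,0)
bne body: taken
after xor $t1, $t1, 12: $t1=3^12=15
after sub $t4, $t4, 1: $t4=3-1=2
cmp $t4, 0  (cmp 2,0)
bne body: taken
after xor $t1, $t1, 12: $t1=15^12=3
after sub $t4, $t4, 1: $t4=2-1=1
cmp $t4, 0  (cmp 1,0)
bne body: taken
after xor $t1, $t1, 12: $t1=3^12=15
after sub $t4, $t4, 1: $t4=1-1=0
cmp $t4, 0  (cmp 0,0)
bne body: not taken
halt.
Total executed instructions: 31.

31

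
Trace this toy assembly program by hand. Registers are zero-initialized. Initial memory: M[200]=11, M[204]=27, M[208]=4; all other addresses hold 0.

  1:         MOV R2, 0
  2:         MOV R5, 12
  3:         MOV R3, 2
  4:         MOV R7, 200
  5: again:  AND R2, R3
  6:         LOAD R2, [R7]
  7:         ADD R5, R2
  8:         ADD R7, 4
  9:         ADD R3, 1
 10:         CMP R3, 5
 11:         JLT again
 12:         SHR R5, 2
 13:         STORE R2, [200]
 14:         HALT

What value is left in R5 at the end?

13

R2=0
R5=12
R3=2
R7=200
R2=0&2=0
R2=M[200]=11
R5=12+11=23
R7=200+4=204
R3=2+1=3
CMP R3, 5  (cmp 3,5)
JLT again: taken
R2=11&3=3
R2=M[204]=27
R5=23+27=50
R7=204+4=208
R3=3+1=4
CMP R3, 5  (cmp 4,5)
JLT again: taken
R2=27&4=0
R2=M[208]=4
R5=50+4=54
R7=208+4=212
R3=4+1=5
CMP R3, 5  (cmp 5,5)
JLT again: not taken
R5=54>>2=13
STORE R2, [200] → M[200]=4
halt.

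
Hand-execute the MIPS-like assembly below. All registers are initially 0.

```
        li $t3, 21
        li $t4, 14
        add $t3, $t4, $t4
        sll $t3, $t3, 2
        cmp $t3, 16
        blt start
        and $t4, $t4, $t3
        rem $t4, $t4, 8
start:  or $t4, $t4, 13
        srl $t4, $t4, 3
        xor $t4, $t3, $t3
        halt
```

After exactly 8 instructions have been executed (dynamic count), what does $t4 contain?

$t3=21
$t4=14
$t3=14+14=28
$t3=28<<2=112
cmp $t3, 16  (cmp 112,16)
blt start: not taken
$t4=14&112=0
$t4=0%8=0
After step 8: $t4 = 0.

0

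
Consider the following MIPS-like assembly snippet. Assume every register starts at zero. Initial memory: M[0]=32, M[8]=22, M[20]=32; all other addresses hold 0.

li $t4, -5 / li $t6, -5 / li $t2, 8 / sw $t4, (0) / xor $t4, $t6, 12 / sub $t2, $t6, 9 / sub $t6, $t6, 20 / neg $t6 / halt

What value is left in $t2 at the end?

after li $t4, -5: $t4=-5
after li $t6, -5: $t6=-5
after li $t2, 8: $t2=8
sw $t4, (0) → M[0]=-5
after xor $t4, $t6, 12: $t4=(-5)^12=-9
after sub $t2, $t6, 9: $t2=(-5)-9=-14
after sub $t6, $t6, 20: $t6=(-5)-20=-25
after neg $t6: $t6=-(-25)=25
halt.

-14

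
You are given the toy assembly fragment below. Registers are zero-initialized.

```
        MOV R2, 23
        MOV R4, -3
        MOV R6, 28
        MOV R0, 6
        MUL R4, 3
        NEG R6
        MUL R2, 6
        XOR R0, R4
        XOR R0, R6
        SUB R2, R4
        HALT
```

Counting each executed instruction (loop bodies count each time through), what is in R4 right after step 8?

-9

MOV R2, 23 → R2=23
MOV R4, -3 → R4=-3
MOV R6, 28 → R6=28
MOV R0, 6 → R0=6
MUL R4, 3 → R4=(-3)*3=-9
NEG R6 → R6=-(28)=-28
MUL R2, 6 → R2=23*6=138
XOR R0, R4 → R0=6^(-9)=-15
After step 8: R4 = -9.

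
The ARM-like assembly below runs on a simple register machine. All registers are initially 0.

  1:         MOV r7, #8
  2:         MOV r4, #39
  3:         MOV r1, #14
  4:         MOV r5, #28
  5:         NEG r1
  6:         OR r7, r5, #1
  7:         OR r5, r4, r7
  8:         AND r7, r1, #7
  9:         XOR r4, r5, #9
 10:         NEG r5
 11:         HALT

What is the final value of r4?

54

r7=8
r4=39
r1=14
r5=28
r1=-(14)=-14
r7=28|1=29
r5=39|29=63
r7=(-14)&7=2
r4=63^9=54
r5=-(63)=-63
halt.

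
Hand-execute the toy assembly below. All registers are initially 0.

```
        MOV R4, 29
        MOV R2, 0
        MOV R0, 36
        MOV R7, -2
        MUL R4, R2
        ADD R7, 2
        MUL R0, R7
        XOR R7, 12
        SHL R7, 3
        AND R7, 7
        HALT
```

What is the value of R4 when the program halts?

0

MOV R4, 29 → R4=29
MOV R2, 0 → R2=0
MOV R0, 36 → R0=36
MOV R7, -2 → R7=-2
MUL R4, R2 → R4=29*0=0
ADD R7, 2 → R7=(-2)+2=0
MUL R0, R7 → R0=36*0=0
XOR R7, 12 → R7=0^12=12
SHL R7, 3 → R7=12<<3=96
AND R7, 7 → R7=96&7=0
halt.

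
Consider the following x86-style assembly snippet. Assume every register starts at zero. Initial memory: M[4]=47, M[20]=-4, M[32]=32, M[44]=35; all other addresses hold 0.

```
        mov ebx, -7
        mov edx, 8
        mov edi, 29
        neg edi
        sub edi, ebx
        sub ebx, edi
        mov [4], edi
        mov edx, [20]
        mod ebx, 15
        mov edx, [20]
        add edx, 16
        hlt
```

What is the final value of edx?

12

mov ebx, -7 → ebx=-7
mov edx, 8 → edx=8
mov edi, 29 → edi=29
neg edi → edi=-(29)=-29
sub edi, ebx → edi=(-29)-(-7)=-22
sub ebx, edi → ebx=(-7)-(-22)=15
mov [4], edi → M[4]=-22
mov edx, [20] → edx=M[20]=-4
mod ebx, 15 → ebx=15%15=0
mov edx, [20] → edx=M[20]=-4
add edx, 16 → edx=(-4)+16=12
halt.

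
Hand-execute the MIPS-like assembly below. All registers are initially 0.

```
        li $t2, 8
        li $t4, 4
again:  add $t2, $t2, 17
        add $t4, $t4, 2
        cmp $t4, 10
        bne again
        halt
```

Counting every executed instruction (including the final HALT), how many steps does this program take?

15

after li $t2, 8: $t2=8
after li $t4, 4: $t4=4
after add $t2, $t2, 17: $t2=8+17=25
after add $t4, $t4, 2: $t4=4+2=6
cmp $t4, 10  (cmp 6,10)
bne again: taken
after add $t2, $t2, 17: $t2=25+17=42
after add $t4, $t4, 2: $t4=6+2=8
cmp $t4, 10  (cmp 8,10)
bne again: taken
after add $t2, $t2, 17: $t2=42+17=59
after add $t4, $t4, 2: $t4=8+2=10
cmp $t4, 10  (cmp 10,10)
bne again: not taken
halt.
Total executed instructions: 15.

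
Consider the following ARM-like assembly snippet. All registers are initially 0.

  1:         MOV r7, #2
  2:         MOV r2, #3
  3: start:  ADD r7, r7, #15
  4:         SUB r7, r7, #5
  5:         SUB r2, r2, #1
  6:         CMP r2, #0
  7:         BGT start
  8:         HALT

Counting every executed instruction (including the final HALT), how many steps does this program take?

18

after MOV r7, #2: r7=2
after MOV r2, #3: r2=3
after ADD r7, r7, #15: r7=2+15=17
after SUB r7, r7, #5: r7=17-5=12
after SUB r2, r2, #1: r2=3-1=2
CMP r2, #0  (cmp 2,0)
BGT start: taken
after ADD r7, r7, #15: r7=12+15=27
after SUB r7, r7, #5: r7=27-5=22
after SUB r2, r2, #1: r2=2-1=1
CMP r2, #0  (cmp 1,0)
BGT start: taken
after ADD r7, r7, #15: r7=22+15=37
after SUB r7, r7, #5: r7=37-5=32
after SUB r2, r2, #1: r2=1-1=0
CMP r2, #0  (cmp 0,0)
BGT start: not taken
halt.
Total executed instructions: 18.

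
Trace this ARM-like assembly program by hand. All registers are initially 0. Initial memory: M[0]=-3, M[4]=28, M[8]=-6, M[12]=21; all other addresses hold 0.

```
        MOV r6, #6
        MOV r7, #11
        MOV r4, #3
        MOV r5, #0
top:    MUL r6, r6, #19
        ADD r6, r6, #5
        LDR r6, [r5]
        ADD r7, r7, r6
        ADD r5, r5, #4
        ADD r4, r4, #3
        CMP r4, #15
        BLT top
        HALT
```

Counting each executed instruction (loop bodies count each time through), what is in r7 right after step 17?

after MOV r6, #6: r6=6
after MOV r7, #11: r7=11
after MOV r4, #3: r4=3
after MOV r5, #0: r5=0
after MUL r6, r6, #19: r6=6*19=114
after ADD r6, r6, #5: r6=114+5=119
after LDR r6, [r5]: r6=M[0]=-3
after ADD r7, r7, r6: r7=11+(-3)=8
after ADD r5, r5, #4: r5=0+4=4
after ADD r4, r4, #3: r4=3+3=6
CMP r4, #15  (cmp 6,15)
BLT top: taken
after MUL r6, r6, #19: r6=(-3)*19=-57
after ADD r6, r6, #5: r6=(-57)+5=-52
after LDR r6, [r5]: r6=M[4]=28
after ADD r7, r7, r6: r7=8+28=36
after ADD r5, r5, #4: r5=4+4=8
After step 17: r7 = 36.

36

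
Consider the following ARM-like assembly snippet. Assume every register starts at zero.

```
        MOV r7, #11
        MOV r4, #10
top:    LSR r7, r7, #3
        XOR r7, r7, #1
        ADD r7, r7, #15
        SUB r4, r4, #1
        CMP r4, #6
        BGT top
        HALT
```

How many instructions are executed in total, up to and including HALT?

27

MOV r7, #11 → r7=11
MOV r4, #10 → r4=10
LSR r7, r7, #3 → r7=11>>3=1
XOR r7, r7, #1 → r7=1^1=0
ADD r7, r7, #15 → r7=0+15=15
SUB r4, r4, #1 → r4=10-1=9
CMP r4, #6  (cmp 9,6)
BGT top: taken
LSR r7, r7, #3 → r7=15>>3=1
XOR r7, r7, #1 → r7=1^1=0
ADD r7, r7, #15 → r7=0+15=15
SUB r4, r4, #1 → r4=9-1=8
CMP r4, #6  (cmp 8,6)
BGT top: taken
LSR r7, r7, #3 → r7=15>>3=1
XOR r7, r7, #1 → r7=1^1=0
ADD r7, r7, #15 → r7=0+15=15
SUB r4, r4, #1 → r4=8-1=7
CMP r4, #6  (cmp 7,6)
BGT top: taken
LSR r7, r7, #3 → r7=15>>3=1
XOR r7, r7, #1 → r7=1^1=0
ADD r7, r7, #15 → r7=0+15=15
SUB r4, r4, #1 → r4=7-1=6
CMP r4, #6  (cmp 6,6)
BGT top: not taken
halt.
Total executed instructions: 27.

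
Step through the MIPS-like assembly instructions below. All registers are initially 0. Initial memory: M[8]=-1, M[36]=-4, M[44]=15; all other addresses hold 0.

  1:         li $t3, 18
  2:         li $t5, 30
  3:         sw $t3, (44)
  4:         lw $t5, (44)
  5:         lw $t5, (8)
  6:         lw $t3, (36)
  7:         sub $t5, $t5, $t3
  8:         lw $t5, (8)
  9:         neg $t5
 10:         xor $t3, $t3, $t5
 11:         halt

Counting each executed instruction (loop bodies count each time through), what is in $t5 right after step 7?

3

li $t3, 18 → $t3=18
li $t5, 30 → $t5=30
sw $t3, (44) → M[44]=18
lw $t5, (44) → $t5=M[44]=18
lw $t5, (8) → $t5=M[8]=-1
lw $t3, (36) → $t3=M[36]=-4
sub $t5, $t5, $t3 → $t5=(-1)-(-4)=3
After step 7: $t5 = 3.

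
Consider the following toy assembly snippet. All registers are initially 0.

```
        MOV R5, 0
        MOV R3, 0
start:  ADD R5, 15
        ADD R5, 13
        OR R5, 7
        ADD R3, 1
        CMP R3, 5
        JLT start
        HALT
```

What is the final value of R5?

159

MOV R5, 0 → R5=0
MOV R3, 0 → R3=0
ADD R5, 15 → R5=0+15=15
ADD R5, 13 → R5=15+13=28
OR R5, 7 → R5=28|7=31
ADD R3, 1 → R3=0+1=1
CMP R3, 5  (cmp 1,5)
JLT start: taken
ADD R5, 15 → R5=31+15=46
ADD R5, 13 → R5=46+13=59
OR R5, 7 → R5=59|7=63
ADD R3, 1 → R3=1+1=2
CMP R3, 5  (cmp 2,5)
JLT start: taken
ADD R5, 15 → R5=63+15=78
ADD R5, 13 → R5=78+13=91
OR R5, 7 → R5=91|7=95
ADD R3, 1 → R3=2+1=3
CMP R3, 5  (cmp 3,5)
JLT start: taken
ADD R5, 15 → R5=95+15=110
ADD R5, 13 → R5=110+13=123
OR R5, 7 → R5=123|7=127
ADD R3, 1 → R3=3+1=4
CMP R3, 5  (cmp 4,5)
JLT start: taken
ADD R5, 15 → R5=127+15=142
ADD R5, 13 → R5=142+13=155
OR R5, 7 → R5=155|7=159
ADD R3, 1 → R3=4+1=5
CMP R3, 5  (cmp 5,5)
JLT start: not taken
halt.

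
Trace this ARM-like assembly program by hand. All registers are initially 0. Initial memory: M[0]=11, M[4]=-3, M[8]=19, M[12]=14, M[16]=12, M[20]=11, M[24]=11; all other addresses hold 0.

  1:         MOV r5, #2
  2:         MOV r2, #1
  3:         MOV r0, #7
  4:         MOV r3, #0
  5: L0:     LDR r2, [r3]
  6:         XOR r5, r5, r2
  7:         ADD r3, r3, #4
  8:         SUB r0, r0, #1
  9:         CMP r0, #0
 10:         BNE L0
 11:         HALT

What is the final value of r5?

-27

r5=2
r2=1
r0=7
r3=0
r2=M[0]=11
r5=2^11=9
r3=0+4=4
r0=7-1=6
CMP r0, #0  (cmp 6,0)
BNE L0: taken
r2=M[4]=-3
r5=9^(-3)=-12
r3=4+4=8
r0=6-1=5
CMP r0, #0  (cmp 5,0)
BNE L0: taken
r2=M[8]=19
r5=(-12)^19=-25
r3=8+4=12
r0=5-1=4
CMP r0, #0  (cmp 4,0)
BNE L0: taken
r2=M[12]=14
r5=(-25)^14=-23
r3=12+4=16
r0=4-1=3
CMP r0, #0  (cmp 3,0)
BNE L0: taken
r2=M[16]=12
r5=(-23)^12=-27
r3=16+4=20
r0=3-1=2
CMP r0, #0  (cmp 2,0)
BNE L0: taken
r2=M[20]=11
r5=(-27)^11=-18
r3=20+4=24
r0=2-1=1
CMP r0, #0  (cmp 1,0)
BNE L0: taken
r2=M[24]=11
r5=(-18)^11=-27
r3=24+4=28
r0=1-1=0
CMP r0, #0  (cmp 0,0)
BNE L0: not taken
halt.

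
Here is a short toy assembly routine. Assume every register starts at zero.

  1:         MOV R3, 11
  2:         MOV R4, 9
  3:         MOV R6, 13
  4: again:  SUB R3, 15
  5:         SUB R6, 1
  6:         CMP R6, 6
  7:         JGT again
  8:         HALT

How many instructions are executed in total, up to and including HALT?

32

after MOV R3, 11: R3=11
after MOV R4, 9: R4=9
after MOV R6, 13: R6=13
after SUB R3, 15: R3=11-15=-4
after SUB R6, 1: R6=13-1=12
CMP R6, 6  (cmp 12,6)
JGT again: taken
after SUB R3, 15: R3=(-4)-15=-19
after SUB R6, 1: R6=12-1=11
CMP R6, 6  (cmp 11,6)
JGT again: taken
after SUB R3, 15: R3=(-19)-15=-34
after SUB R6, 1: R6=11-1=10
CMP R6, 6  (cmp 10,6)
JGT again: taken
after SUB R3, 15: R3=(-34)-15=-49
after SUB R6, 1: R6=10-1=9
CMP R6, 6  (cmp 9,6)
JGT again: taken
after SUB R3, 15: R3=(-49)-15=-64
after SUB R6, 1: R6=9-1=8
CMP R6, 6  (cmp 8,6)
JGT again: taken
after SUB R3, 15: R3=(-64)-15=-79
after SUB R6, 1: R6=8-1=7
CMP R6, 6  (cmp 7,6)
JGT again: taken
after SUB R3, 15: R3=(-79)-15=-94
after SUB R6, 1: R6=7-1=6
CMP R6, 6  (cmp 6,6)
JGT again: not taken
halt.
Total executed instructions: 32.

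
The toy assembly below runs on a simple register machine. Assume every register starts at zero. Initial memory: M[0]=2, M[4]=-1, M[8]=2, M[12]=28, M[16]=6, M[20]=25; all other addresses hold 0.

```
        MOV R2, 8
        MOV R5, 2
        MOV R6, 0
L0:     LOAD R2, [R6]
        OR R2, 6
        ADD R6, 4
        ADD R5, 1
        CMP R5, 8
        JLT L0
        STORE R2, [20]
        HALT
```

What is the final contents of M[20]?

31

after MOV R2, 8: R2=8
after MOV R5, 2: R5=2
after MOV R6, 0: R6=0
after LOAD R2, [R6]: R2=M[0]=2
after OR R2, 6: R2=2|6=6
after ADD R6, 4: R6=0+4=4
after ADD R5, 1: R5=2+1=3
CMP R5, 8  (cmp 3,8)
JLT L0: taken
after LOAD R2, [R6]: R2=M[4]=-1
after OR R2, 6: R2=(-1)|6=-1
after ADD R6, 4: R6=4+4=8
after ADD R5, 1: R5=3+1=4
CMP R5, 8  (cmp 4,8)
JLT L0: taken
after LOAD R2, [R6]: R2=M[8]=2
after OR R2, 6: R2=2|6=6
after ADD R6, 4: R6=8+4=12
after ADD R5, 1: R5=4+1=5
CMP R5, 8  (cmp 5,8)
JLT L0: taken
after LOAD R2, [R6]: R2=M[12]=28
after OR R2, 6: R2=28|6=30
after ADD R6, 4: R6=12+4=16
after ADD R5, 1: R5=5+1=6
CMP R5, 8  (cmp 6,8)
JLT L0: taken
after LOAD R2, [R6]: R2=M[16]=6
after OR R2, 6: R2=6|6=6
after ADD R6, 4: R6=16+4=20
after ADD R5, 1: R5=6+1=7
CMP R5, 8  (cmp 7,8)
JLT L0: taken
after LOAD R2, [R6]: R2=M[20]=25
after OR R2, 6: R2=25|6=31
after ADD R6, 4: R6=20+4=24
after ADD R5, 1: R5=7+1=8
CMP R5, 8  (cmp 8,8)
JLT L0: not taken
STORE R2, [20] → M[20]=31
halt.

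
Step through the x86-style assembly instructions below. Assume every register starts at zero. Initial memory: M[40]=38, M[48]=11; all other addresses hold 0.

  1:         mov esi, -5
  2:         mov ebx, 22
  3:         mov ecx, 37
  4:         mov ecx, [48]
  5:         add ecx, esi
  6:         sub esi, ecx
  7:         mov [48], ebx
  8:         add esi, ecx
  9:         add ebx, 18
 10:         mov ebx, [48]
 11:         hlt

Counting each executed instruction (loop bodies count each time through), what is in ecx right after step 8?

esi=-5
ebx=22
ecx=37
ecx=M[48]=11
ecx=11+(-5)=6
esi=(-5)-6=-11
mov [48], ebx → M[48]=22
esi=(-11)+6=-5
After step 8: ecx = 6.

6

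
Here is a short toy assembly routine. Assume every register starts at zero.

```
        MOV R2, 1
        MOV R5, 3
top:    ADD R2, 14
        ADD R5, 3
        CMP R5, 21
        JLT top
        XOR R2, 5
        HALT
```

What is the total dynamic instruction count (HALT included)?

MOV R2, 1 → R2=1
MOV R5, 3 → R5=3
ADD R2, 14 → R2=1+14=15
ADD R5, 3 → R5=3+3=6
CMP R5, 21  (cmp 6,21)
JLT top: taken
ADD R2, 14 → R2=15+14=29
ADD R5, 3 → R5=6+3=9
CMP R5, 21  (cmp 9,21)
JLT top: taken
ADD R2, 14 → R2=29+14=43
ADD R5, 3 → R5=9+3=12
CMP R5, 21  (cmp 12,21)
JLT top: taken
ADD R2, 14 → R2=43+14=57
ADD R5, 3 → R5=12+3=15
CMP R5, 21  (cmp 15,21)
JLT top: taken
ADD R2, 14 → R2=57+14=71
ADD R5, 3 → R5=15+3=18
CMP R5, 21  (cmp 18,21)
JLT top: taken
ADD R2, 14 → R2=71+14=85
ADD R5, 3 → R5=18+3=21
CMP R5, 21  (cmp 21,21)
JLT top: not taken
XOR R2, 5 → R2=85^5=80
halt.
Total executed instructions: 28.

28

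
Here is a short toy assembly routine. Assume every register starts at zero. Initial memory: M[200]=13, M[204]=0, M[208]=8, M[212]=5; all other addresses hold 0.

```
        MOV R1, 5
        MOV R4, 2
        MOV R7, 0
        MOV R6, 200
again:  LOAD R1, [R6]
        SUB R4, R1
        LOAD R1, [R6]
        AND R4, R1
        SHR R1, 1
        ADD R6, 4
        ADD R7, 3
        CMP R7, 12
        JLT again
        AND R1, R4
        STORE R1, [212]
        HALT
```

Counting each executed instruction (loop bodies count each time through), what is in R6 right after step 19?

208

after MOV R1, 5: R1=5
after MOV R4, 2: R4=2
after MOV R7, 0: R7=0
after MOV R6, 200: R6=200
after LOAD R1, [R6]: R1=M[200]=13
after SUB R4, R1: R4=2-13=-11
after LOAD R1, [R6]: R1=M[200]=13
after AND R4, R1: R4=(-11)&13=5
after SHR R1, 1: R1=13>>1=6
after ADD R6, 4: R6=200+4=204
after ADD R7, 3: R7=0+3=3
CMP R7, 12  (cmp 3,12)
JLT again: taken
after LOAD R1, [R6]: R1=M[204]=0
after SUB R4, R1: R4=5-0=5
after LOAD R1, [R6]: R1=M[204]=0
after AND R4, R1: R4=5&0=0
after SHR R1, 1: R1=0>>1=0
after ADD R6, 4: R6=204+4=208
After step 19: R6 = 208.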